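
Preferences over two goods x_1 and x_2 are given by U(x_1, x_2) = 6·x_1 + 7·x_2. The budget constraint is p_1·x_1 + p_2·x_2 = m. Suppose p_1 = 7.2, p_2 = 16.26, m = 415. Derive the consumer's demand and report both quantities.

x_1* = 57.6389, x_2* = 0

Perfect substitutes: compare marginal utility per dollar. 6/p_1 vs 7/p_2 → 0.8333 vs 0.4305.
x_1 gives more utility per dollar, so spend all income on x_1: x_1* = m/p_1, x_2* = 0.
Numerically: x_1* = 57.6389, x_2* = 0.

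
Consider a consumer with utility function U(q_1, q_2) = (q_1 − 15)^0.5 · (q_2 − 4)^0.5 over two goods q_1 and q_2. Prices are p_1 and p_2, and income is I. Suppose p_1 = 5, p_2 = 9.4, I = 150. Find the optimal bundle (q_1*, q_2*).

q_1* = 18.74, q_2* = 5.9894

Let q_1' = q_1−15, q_2' = q_2−4. MRS = q_2'/q_1' = p_1/p_2.
Substituting into the budget: q_1* = 15 + 0.5·(I − 15·p_1 − 4·p_2)/p_1, and q_2* = 4 + 0.5·(…)/p_2.
Discretionary income = 150 − 15·5 − 4·9.4 = 37.4; q_1* = 15 + 0.5·37.4/5 = 18.74; q_2* = 4 + 0.5·37.4/9.4 = 5.9894.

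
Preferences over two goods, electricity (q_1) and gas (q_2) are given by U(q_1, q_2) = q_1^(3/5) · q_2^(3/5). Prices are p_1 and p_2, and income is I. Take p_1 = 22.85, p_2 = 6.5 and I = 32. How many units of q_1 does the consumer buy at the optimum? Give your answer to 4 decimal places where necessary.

q_1* = 0.7002

Tangency: MRS = q_2/q_1 = p_1/p_2.
So 0.6·p_2·q_2 = 0.6·p_1·q_1; combined with the budget, a share 0.5 of income goes to q_1.
Demand: q_1*(p_1,p_2,I) = 0.5·I/p_1 and q_2* = 0.5·I/p_2.
At p_1=22.85, p_2=6.5, I=32: q_1* = 0.5·32/22.85 = 0.7002.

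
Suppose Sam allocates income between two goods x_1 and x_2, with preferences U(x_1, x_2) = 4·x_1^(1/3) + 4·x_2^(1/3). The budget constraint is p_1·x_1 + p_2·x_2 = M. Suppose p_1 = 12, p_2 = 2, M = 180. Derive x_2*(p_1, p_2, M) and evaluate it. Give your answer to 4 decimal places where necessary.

x_2* = 63.9092

From the CES first-order condition, (x_2/x_1)^(2/3) = p_1/p_2.
Hence x_2/x_1 = (p_1/p_2)^(1/(2/3)), i.e. raised to the 1.5 power.
Substitute x_2 = (x_2/x_1)·x_1 into the budget: x_1* = M/(p_1 + p_2·(x_2/x_1)).
Numerically x_2/x_1 = 14.696938, so x_1* = 180/(12 + 2·14.696938) = 4.3485 and x_2* = 14.696938·4.3485 = 63.9092.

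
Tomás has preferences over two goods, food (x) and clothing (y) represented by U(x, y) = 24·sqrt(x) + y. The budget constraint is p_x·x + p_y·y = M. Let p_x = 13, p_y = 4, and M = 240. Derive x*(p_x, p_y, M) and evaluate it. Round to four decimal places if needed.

x* = 13.6331

Set MRS = p_x/p_y: 12·x^(−1/2) = p_x/p_y.
Thus x* = (12·p_y/p_x)² — independent of M — with the rest of income spent on y.
Plugging in: x* = (12·4/13)² = 13.6331.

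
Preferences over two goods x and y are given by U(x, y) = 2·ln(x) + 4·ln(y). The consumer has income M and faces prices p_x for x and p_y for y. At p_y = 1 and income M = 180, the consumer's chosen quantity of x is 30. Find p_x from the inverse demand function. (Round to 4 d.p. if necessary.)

Tangency: MRS = (1/2)·y/x = p_x/p_y.
Rearranging, p_y·y = 2·p_x·x. Substituting into the budget gives p_x·x·(1 + 2) = M.
Demand: x*(p_x,p_y,M) = 1/3·M/p_x and y* = 2/3·M/p_y.
Set x* = 30 in the demand function and solve for p_x: p_x = 2.

p_x = 2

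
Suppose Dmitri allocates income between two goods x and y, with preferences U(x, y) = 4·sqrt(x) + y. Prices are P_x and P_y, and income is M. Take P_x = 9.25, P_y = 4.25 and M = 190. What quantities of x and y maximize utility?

x* = 0.8444, y* = 42.868

Set MRS = P_x/P_y: 2·x^(−1/2) = P_x/P_y.
Thus x* = (2·P_y/P_x)² — independent of M — with the rest of income spent on y.
Plugging in: x* = (2·4.25/9.25)² = 0.8444, y* = 42.868.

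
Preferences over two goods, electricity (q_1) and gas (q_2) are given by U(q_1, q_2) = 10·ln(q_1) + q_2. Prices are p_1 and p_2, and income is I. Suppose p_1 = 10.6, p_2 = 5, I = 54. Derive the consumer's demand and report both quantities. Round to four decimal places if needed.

MU_q_1 = 10/q_1, MU_q_2 = 1. Tangency: 10/q_1 = p_1/p_2.
So q_1*(p_1,p_2) = 10·p_2/p_1, independent of income; and q_2* = (I − 10·p_2)/p_2.
At the given prices: q_1* = 10·5/10.6 = 4.717, and q_2* = 0.8.

q_1* = 4.717, q_2* = 0.8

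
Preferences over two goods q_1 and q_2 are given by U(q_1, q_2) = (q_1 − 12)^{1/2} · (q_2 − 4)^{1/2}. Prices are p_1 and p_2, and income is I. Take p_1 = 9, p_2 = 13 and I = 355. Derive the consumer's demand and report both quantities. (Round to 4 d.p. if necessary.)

q_1* = 22.8333, q_2* = 11.5

MRS = (q_2−4)/(q_1−12). Tangency with p_1/p_2 gives q_2−4 = (p_1/p_2)·(q_1−12).
Substituting into the budget: q_1* = 12 + 0.5·(I − 12·p_1 − 4·p_2)/p_1, and q_2* = 4 + 0.5·(…)/p_2.
Discretionary income = 355 − 12·9 − 4·13 = 195; q_1* = 12 + 0.5·195/9 = 22.8333; q_2* = 4 + 0.5·195/13 = 11.5.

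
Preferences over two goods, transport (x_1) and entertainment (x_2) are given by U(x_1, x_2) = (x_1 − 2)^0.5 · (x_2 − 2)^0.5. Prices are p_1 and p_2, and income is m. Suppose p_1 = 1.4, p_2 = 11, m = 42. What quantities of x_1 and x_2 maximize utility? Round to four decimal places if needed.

x_1* = 8.1429, x_2* = 2.7818

MRS = (x_2−2)/(x_1−2). Tangency with p_1/p_2 gives x_2−2 = (p_1/p_2)·(x_1−2).
After buying the subsistence bundle (2, 2), a share 0.5 of the remaining income goes to x_1: x_1* = 2 + 0.5·(m − 2p_1 − 2p_2)/p_1.
Discretionary income = 42 − 2·1.4 − 2·11 = 17.2; x_1* = 2 + 0.5·17.2/1.4 = 8.1429; x_2* = 2 + 0.5·17.2/11 = 2.7818.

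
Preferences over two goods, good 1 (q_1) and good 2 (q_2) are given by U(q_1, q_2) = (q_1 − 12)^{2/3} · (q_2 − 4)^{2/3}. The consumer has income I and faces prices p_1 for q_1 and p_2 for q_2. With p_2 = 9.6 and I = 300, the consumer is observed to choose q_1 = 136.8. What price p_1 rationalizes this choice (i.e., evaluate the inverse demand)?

p_1 = 1

MRS = (q_2−4)/(q_1−12). Tangency with p_1/p_2 gives q_2−4 = (p_1/p_2)·(q_1−12).
After buying the subsistence bundle (12, 4), a share 0.5 of the remaining income goes to q_1: q_1* = 12 + 0.5·(I − 12p_1 − 4p_2)/p_1.
Set q_1* = 136.8 in the demand function and solve for p_1: p_1 = 1.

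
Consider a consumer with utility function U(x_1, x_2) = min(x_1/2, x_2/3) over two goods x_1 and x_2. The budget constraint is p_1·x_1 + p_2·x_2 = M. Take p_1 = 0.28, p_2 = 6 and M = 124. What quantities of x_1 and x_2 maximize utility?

x_1* = 13.3621, x_2* = 20.0431

Demand: x_1*(p_1,p_2,M) = 2·M/(2·p_1 + 3·p_2), x_2* = 3·M/(2·p_1 + 3·p_2).
Here 2·0.28 + 3·6 = 18.56, giving x_1* = 13.3621 and x_2* = 20.0431.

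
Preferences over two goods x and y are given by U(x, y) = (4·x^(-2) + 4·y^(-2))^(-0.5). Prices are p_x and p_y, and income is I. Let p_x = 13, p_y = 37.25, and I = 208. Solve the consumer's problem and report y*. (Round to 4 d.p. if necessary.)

y* = 3.7333

From the CES first-order condition, (y/x)^(3) = p_x/p_y.
Solve for the ratio: y/x = [p_x/p_y]^(1/3).
Substitute y = (y/x)·x into the budget: x* = I/(p_x + p_y·(y/x)).
Numerically y/x = 0.704054, so x* = 208/(13 + 37.25·0.704054) = 5.3026 and y* = 0.704054·5.3026 = 3.7333.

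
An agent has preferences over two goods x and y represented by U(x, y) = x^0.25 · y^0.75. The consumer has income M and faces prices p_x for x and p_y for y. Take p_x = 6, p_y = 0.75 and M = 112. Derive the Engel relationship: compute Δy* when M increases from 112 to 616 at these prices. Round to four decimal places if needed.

Δy* = 504

MU_x/MU_y = (0.25·y)/(0.75·x); tangency sets this equal to p_x/p_y.
So 0.25·p_y·y = 0.75·p_x·x; combined with the budget, a share 0.25 of income goes to x.
Demand: x*(p_x,p_y,M) = 0.25·M/p_x and y* = 0.75·M/p_y.
At p_x=6, p_y=0.75, M=112: y* = 0.75·112/0.75 = 112.
At M' = 616: y* = 616. Change: 616 − 112 = 504.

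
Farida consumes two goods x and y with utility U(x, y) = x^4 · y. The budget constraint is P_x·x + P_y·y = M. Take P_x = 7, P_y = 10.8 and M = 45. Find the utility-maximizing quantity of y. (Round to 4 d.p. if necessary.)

y* = 0.8333

Tangency: MRS = 4·y/x = P_x/P_y.
So 4·P_y·y = P_x·x; combined with the budget, a share 0.8 of income goes to x.
Demand: x*(P_x,P_y,M) = 0.8·M/P_x and y* = 0.2·M/P_y.
At P_x=7, P_y=10.8, M=45: y* = 0.2·45/10.8 = 0.8333.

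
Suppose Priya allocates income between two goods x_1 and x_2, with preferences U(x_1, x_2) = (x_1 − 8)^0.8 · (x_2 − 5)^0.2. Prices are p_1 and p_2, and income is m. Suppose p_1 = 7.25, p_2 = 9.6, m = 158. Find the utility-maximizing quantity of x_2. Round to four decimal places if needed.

This is Cobb-Douglas in (x_1−8, x_2−5): tangency gives 0.8·p_2·(x_2−5) = 0.2·p_1·(x_1−8).
After buying the subsistence bundle (8, 5), a share 0.8 of the remaining income goes to x_1: x_1* = 8 + 0.8·(m − 8p_1 − 5p_2)/p_1.
Discretionary income = 158 − 8·7.25 − 5·9.6 = 52; x_2* = 5 + 0.2·52/9.6 = 6.0833.

x_2* = 6.0833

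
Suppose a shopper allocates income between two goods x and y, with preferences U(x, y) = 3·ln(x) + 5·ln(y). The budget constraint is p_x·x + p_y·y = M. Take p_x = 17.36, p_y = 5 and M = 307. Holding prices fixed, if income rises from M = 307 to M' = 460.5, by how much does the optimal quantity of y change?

The MRS is (3/5)·y/x. Set MRS = p_x/p_y.
So 3·p_y·y = 5·p_x·x; combined with the budget, a share 0.375 of income goes to x.
Demand: x*(p_x,p_y,M) = 0.375·M/p_x and y* = 0.625·M/p_y.
At p_x=17.36, p_y=5, M=307: y* = 0.625·307/5 = 38.375.
At M' = 460.5: y* = 57.5625. Change: 57.5625 − 38.375 = 19.1875.

Δy* = 19.1875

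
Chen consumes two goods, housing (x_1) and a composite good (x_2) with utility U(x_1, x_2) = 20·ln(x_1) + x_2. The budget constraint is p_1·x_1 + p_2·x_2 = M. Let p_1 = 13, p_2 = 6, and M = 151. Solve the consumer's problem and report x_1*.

x_1* = 9.2308

Set MRS = p_1/p_2: (20/x_1)/1 = p_1/p_2.
So x_1*(p_1,p_2) = 20·p_2/p_1, independent of income; and x_2* = (M − 20·p_2)/p_2.
At the given prices: x_1* = 20·6/13 = 9.2308.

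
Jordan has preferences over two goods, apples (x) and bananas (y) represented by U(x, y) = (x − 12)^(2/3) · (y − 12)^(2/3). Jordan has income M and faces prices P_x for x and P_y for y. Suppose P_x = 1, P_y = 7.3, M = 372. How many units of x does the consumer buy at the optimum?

x* = 148.2

MRS = (y−12)/(x−12). Tangency with P_x/P_y gives y−12 = (P_x/P_y)·(x−12).
After buying the subsistence bundle (12, 12), a share 0.5 of the remaining income goes to x: x* = 12 + 0.5·(M − 12P_x − 12P_y)/P_x.
Discretionary income = 372 − 12·1 − 12·7.3 = 272.4; x* = 12 + 0.5·272.4/1 = 148.2.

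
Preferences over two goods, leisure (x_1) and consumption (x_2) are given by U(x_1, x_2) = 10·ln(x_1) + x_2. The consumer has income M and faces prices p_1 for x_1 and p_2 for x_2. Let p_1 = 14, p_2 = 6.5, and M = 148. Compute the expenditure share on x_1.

Set MRS = p_1/p_2: (10/x_1)/1 = p_1/p_2.
So x_1*(p_1,p_2) = 10·p_2/p_1, independent of income; and x_2* = (M − 10·p_2)/p_2.
At the given prices: x_1* = 10·6.5/14 = 4.6429, and x_2* = 12.7692.
Expenditure on x_1: 14·4.6429 = 65; share = 0.4392.

share on x_1 = 0.4392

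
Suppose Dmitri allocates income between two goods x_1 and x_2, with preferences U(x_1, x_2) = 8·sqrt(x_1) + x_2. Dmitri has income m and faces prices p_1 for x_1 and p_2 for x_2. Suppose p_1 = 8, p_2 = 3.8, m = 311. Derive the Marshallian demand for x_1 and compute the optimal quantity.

Set MRS = p_1/p_2: 4·x_1^(−1/2) = p_1/p_2.
Solve: √x_1 = 4·p_2/p_1, so x_1*(p_1,p_2) = (4·p_2/p_1)², and x_2* = (m − p_1·x_1*)/p_2.
Plugging in: x_1* = (4·3.8/8)² = 3.61.

x_1* = 3.61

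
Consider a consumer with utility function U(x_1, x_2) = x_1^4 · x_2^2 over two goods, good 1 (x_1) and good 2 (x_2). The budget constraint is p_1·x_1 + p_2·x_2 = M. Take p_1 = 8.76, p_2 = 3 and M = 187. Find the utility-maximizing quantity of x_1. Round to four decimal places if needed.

x_1* = 14.2314

The MRS is 2·x_2/x_1. Set MRS = p_1/p_2.
So 4·p_2·x_2 = 2·p_1·x_1; combined with the budget, a share 2/3 of income goes to x_1.
Demand: x_1*(p_1,p_2,M) = 2/3·M/p_1 and x_2* = 1/3·M/p_2.
At p_1=8.76, p_2=3, M=187: x_1* = 2/3·187/8.76 = 14.2314.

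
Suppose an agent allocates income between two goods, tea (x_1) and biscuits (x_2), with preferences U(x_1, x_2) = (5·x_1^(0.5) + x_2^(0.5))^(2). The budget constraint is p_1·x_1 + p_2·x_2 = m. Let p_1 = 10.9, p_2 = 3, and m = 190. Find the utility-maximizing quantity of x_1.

MRS = MU_x_1/MU_x_2 = 5·(x_2/x_1)^(0.5). Set equal to p_1/p_2.
Solve for the ratio: x_2/x_1 = [(1/5)·p_1/p_2]^(2).
With the ratio pinned down, the budget gives x_1* = m/(p_1 + p_2·(x_2/x_1)) and x_2* = (x_2/x_1)·x_1*.
Numerically x_2/x_1 = 0.528044, so x_1* = 190/(10.9 + 3·0.528044) = 15.2193.

x_1* = 15.2193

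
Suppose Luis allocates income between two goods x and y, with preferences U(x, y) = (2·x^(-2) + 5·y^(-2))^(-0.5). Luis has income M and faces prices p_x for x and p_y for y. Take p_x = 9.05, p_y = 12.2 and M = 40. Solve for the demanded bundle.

x* = 1.664, y* = 2.0443

MU_x ∝ 2·x^(-3), MU_y ∝ 5·y^(-3), so MRS = (2/5)·(y/x)^(3) = p_x/p_y.
Solve for the ratio: y/x = [(5/2)·p_x/p_y]^(1/3).
With the ratio pinned down, the budget gives x* = M/(p_x + p_y·(y/x)) and y* = (y/x)·x*.
Numerically y/x = 1.228597, so x* = 40/(9.05 + 12.2·1.228597) = 1.664 and y* = 1.228597·1.664 = 2.0443.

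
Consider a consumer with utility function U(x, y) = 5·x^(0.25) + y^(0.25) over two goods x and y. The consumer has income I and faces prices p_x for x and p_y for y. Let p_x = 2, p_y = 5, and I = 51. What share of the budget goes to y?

MU_x ∝ 5·x^(-0.75), MU_y ∝ y^(-0.75), so MRS = 5·(y/x)^(0.75) = p_x/p_y.
Solve for the ratio: y/x = [(1/5)·p_x/p_y]^(4/3).
Substitute y = (y/x)·x into the budget: x* = I/(p_x + p_y·(y/x)).
Numerically y/x = 0.034471, so x* = 51/(2 + 5·0.034471) = 23.4768 and y* = 0.034471·23.4768 = 0.8093.
Expenditure on y: 5·0.8093 = 4.0463; share = 0.0793.

share on y = 0.0793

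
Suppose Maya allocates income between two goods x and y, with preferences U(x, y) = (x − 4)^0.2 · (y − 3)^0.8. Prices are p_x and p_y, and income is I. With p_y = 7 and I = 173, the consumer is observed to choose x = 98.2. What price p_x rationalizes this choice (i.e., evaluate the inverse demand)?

p_x = 0.32

This is Cobb-Douglas in (x−4, y−3): tangency gives 0.2·p_y·(y−3) = 0.8·p_x·(x−4).
Substituting into the budget: x* = 4 + 0.2·(I − 4·p_x − 3·p_y)/p_x, and y* = 3 + 0.8·(…)/p_y.
Set x* = 98.2 in the demand function and solve for p_x: p_x = 0.32.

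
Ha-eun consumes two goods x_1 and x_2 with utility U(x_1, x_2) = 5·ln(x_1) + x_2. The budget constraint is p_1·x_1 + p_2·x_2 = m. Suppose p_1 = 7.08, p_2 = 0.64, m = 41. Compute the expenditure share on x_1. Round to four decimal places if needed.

MU_x_1 = 5/x_1, MU_x_2 = 1. Tangency: 5/x_1 = p_1/p_2.
So x_1*(p_1,p_2) = 5·p_2/p_1, independent of income; and x_2* = (m − 5·p_2)/p_2.
At the given prices: x_1* = 5·0.64/7.08 = 0.452, and x_2* = 59.0625.
Expenditure on x_1: 7.08·0.452 = 3.2; share = 0.078.

share on x_1 = 0.078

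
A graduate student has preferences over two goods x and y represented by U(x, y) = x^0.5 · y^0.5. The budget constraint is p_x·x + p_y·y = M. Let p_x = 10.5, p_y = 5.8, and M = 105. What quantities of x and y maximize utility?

Demand: x*(p_x,p_y,M) = 0.5·M/p_x and y* = 0.5·M/p_y.
At p_x=10.5, p_y=5.8, M=105: x* = 0.5·105/10.5 = 5, y* = 9.0517.

x* = 5, y* = 9.0517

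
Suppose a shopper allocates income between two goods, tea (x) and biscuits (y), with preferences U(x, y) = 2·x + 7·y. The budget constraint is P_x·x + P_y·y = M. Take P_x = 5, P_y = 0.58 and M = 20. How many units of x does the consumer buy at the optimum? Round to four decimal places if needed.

Linear utility — the consumer picks whichever good has higher MU/price: 2/5 = 0.4 vs 7/0.58 = 12.069.
y gives more utility per dollar, so spend all income on y: y* = M/P_y, x* = 0.
Numerically: x* = 0, y* = 34.4828.

x* = 0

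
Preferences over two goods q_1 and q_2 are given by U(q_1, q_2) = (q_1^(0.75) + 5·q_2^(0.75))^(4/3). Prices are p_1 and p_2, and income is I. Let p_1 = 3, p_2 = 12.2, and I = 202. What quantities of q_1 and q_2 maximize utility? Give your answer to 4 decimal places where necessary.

MU_q_1 ∝ q_1^(-0.25), MU_q_2 ∝ 5·q_2^(-0.25), so MRS = (1/5)·(q_2/q_1)^(0.25) = p_1/p_2.
Hence q_2/q_1 = (5·p_1/p_2)^(1/(0.25)), i.e. raised to the 4 power.
Substitute q_2 = (q_2/q_1)·q_1 into the budget: q_1* = I/(p_1 + p_2·(q_2/q_1)).
Numerically q_2/q_1 = 2.285208, so q_1* = 202/(3 + 12.2·2.285208) = 6.5415 and q_2* = 2.285208·6.5415 = 14.9488.

q_1* = 6.5415, q_2* = 14.9488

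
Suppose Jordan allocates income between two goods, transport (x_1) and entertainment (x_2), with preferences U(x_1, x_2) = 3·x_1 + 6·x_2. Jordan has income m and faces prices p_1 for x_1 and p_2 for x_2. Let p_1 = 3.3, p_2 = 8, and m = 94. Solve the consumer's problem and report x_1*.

x_1* = 28.4848

Linear utility — the consumer picks whichever good has higher MU/price: 3/3.3 = 0.9091 vs 6/8 = 0.75.
x_1 gives more utility per dollar, so spend all income on x_1: x_1* = m/p_1, x_2* = 0.
Numerically: x_1* = 28.4848, x_2* = 0.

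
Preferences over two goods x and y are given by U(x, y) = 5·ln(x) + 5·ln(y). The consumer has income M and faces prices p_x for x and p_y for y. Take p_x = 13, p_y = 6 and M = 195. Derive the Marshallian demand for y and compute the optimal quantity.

The MRS is y/x. Set MRS = p_x/p_y.
So 5·p_y·y = 5·p_x·x; combined with the budget, a share 0.5 of income goes to x.
Demand: x*(p_x,p_y,M) = 0.5·M/p_x and y* = 0.5·M/p_y.
At p_x=13, p_y=6, M=195: y* = 0.5·195/6 = 16.25.

y* = 16.25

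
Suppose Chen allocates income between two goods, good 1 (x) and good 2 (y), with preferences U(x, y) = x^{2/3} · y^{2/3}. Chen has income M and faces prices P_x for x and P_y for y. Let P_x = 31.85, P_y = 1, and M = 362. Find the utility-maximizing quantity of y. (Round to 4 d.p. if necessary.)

The MRS is y/x. Set MRS = P_x/P_y.
Rearranging, P_y·y = P_x·x. Substituting into the budget gives P_x·x·(1 + 1) = M.
Demand: x*(P_x,P_y,M) = 0.5·M/P_x and y* = 0.5·M/P_y.
At P_x=31.85, P_y=1, M=362: y* = 0.5·362/1 = 181.

y* = 181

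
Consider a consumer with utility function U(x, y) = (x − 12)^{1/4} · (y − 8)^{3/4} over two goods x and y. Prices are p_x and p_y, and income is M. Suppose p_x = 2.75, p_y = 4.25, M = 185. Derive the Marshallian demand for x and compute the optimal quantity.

MRS = (1/3)·(y−8)/(x−12). Tangency with p_x/p_y gives y−8 = 3·(p_x/p_y)·(x−12).
Substituting into the budget: x* = 12 + 0.25·(M − 12·p_x − 8·p_y)/p_x, and y* = 8 + 0.75·(…)/p_y.
Discretionary income = 185 − 12·2.75 − 8·4.25 = 118; x* = 12 + 0.25·118/2.75 = 22.7273.

x* = 22.7273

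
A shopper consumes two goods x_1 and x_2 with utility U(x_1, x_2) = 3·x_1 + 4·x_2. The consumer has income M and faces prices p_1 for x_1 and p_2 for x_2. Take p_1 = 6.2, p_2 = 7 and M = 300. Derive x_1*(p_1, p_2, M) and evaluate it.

x_1* = 0

Perfect substitutes: compare marginal utility per dollar. 3/p_1 vs 4/p_2 → 0.4839 vs 0.5714.
x_2 gives more utility per dollar, so spend all income on x_2: x_2* = M/p_2, x_1* = 0.
Numerically: x_1* = 0, x_2* = 42.8571.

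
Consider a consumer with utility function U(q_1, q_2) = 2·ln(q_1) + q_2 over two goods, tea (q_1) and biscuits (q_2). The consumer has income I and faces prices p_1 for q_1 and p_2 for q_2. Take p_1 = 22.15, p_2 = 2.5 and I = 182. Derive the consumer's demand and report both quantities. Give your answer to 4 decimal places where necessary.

q_1* = 0.2257, q_2* = 70.8

MU_q_1 = 2/q_1, MU_q_2 = 1. Tangency: 2/q_1 = p_1/p_2.
So q_1*(p_1,p_2) = 2·p_2/p_1, independent of income; and q_2* = (I − 2·p_2)/p_2.
At the given prices: q_1* = 2·2.5/22.15 = 0.2257, and q_2* = 70.8.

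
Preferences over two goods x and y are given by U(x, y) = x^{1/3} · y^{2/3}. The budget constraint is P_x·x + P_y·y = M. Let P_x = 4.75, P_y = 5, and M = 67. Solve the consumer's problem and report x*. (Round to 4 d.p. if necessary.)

x* = 4.7018

The MRS is (1/2)·y/x. Set MRS = P_x/P_y.
Rearranging, P_y·y = 2·P_x·x. Substituting into the budget gives P_x·x·(1 + 2) = M.
Demand: x*(P_x,P_y,M) = 1/3·M/P_x and y* = 2/3·M/P_y.
At P_x=4.75, P_y=5, M=67: x* = 1/3·67/4.75 = 4.7018.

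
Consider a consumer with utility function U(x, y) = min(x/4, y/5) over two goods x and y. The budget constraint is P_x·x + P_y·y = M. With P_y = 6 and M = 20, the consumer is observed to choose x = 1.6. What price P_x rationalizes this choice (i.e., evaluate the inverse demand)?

P_x = 5

Leontief preferences: the optimum is at the kink where x/4 = y/5, i.e. y = (5/4)·x.
Budget: P_x·x + P_y·(5/4)·x = M, so (4·P_x + 5·P_y)·x = 4·M.
Demand: x*(P_x,P_y,M) = 4·M/(4·P_x + 5·P_y), y* = 5·M/(4·P_x + 5·P_y).
Set x* = 1.6 in the demand function and solve for P_x: P_x = 5.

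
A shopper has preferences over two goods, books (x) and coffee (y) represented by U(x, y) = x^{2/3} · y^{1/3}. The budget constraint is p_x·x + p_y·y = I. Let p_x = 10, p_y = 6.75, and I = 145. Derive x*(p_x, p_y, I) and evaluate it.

x* = 9.6667

Tangency: MRS = 2·y/x = p_x/p_y.
So 2/3·p_y·y = 1/3·p_x·x; combined with the budget, a share 2/3 of income goes to x.
Demand: x*(p_x,p_y,I) = 2/3·I/p_x and y* = 1/3·I/p_y.
At p_x=10, p_y=6.75, I=145: x* = 2/3·145/10 = 9.6667.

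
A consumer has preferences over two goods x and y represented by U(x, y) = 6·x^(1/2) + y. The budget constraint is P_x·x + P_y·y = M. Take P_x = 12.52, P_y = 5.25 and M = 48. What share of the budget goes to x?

share on x = 0.4128

MU_x = 3/√x, MU_y = 1. Tangency: 3/√x = P_x/P_y.
Solve: √x = 3·P_y/P_x, so x*(P_x,P_y) = (3·P_y/P_x)², and y* = (M − P_x·x*)/P_y.
Plugging in: x* = (3·5.25/12.52)² = 1.5825, y* = 5.3689.
Expenditure on x: 12.52·1.5825 = 19.8133; share = 0.4128.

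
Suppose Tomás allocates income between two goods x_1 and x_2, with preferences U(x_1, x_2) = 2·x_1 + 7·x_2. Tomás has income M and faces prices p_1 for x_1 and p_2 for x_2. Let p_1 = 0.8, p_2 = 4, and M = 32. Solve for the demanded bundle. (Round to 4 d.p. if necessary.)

x_1* = 40, x_2* = 0

Perfect substitutes: compare marginal utility per dollar. 2/p_1 vs 7/p_2 → 2.5 vs 1.75.
x_1 gives more utility per dollar, so spend all income on x_1: x_1* = M/p_1, x_2* = 0.
Numerically: x_1* = 40, x_2* = 0.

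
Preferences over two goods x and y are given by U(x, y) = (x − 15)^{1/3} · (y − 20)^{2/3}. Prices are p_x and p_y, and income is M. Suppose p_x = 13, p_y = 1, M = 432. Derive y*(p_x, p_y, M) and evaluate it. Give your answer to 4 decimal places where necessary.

MRS = (1/2)·(y−20)/(x−15). Tangency with p_x/p_y gives y−20 = 2·(p_x/p_y)·(x−15).
Substituting into the budget: x* = 15 + 1/3·(M − 15·p_x − 20·p_y)/p_x, and y* = 20 + 2/3·(…)/p_y.
Discretionary income = 432 − 15·13 − 20·1 = 217; y* = 20 + 2/3·217/1 = 164.6667.

y* = 164.6667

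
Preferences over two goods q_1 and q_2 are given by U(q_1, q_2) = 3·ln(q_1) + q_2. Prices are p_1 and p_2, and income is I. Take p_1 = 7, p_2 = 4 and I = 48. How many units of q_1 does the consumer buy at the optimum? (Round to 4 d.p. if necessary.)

q_1* = 1.7143

At the given prices: q_1* = 3·4/7 = 1.7143.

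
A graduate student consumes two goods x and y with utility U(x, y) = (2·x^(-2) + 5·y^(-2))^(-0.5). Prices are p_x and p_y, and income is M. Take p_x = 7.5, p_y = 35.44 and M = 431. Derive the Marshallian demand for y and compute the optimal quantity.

y* = 9.6392

MU_x ∝ 2·x^(-3), MU_y ∝ 5·y^(-3), so MRS = (2/5)·(y/x)^(3) = p_x/p_y.
Hence y/x = ((5/2)·p_x/p_y)^(1/(3)), i.e. raised to the 1/3 power.
Substitute y = (y/x)·x into the budget: x* = M/(p_x + p_y·(y/x)).
Numerically y/x = 0.80879, so x* = 431/(7.5 + 35.44·0.80879) = 11.9181 and y* = 0.80879·11.9181 = 9.6392.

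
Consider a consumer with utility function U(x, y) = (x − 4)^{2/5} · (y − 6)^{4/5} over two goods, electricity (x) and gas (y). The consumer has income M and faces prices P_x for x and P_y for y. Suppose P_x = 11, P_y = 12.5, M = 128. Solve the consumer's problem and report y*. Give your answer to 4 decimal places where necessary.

y* = 6.48

Let x' = x−4, y' = y−6. MRS = (1/2)·y'/x' = P_x/P_y.
After buying the subsistence bundle (4, 6), a share 1/3 of the remaining income goes to x: x* = 4 + 1/3·(M − 4P_x − 6P_y)/P_x.
Discretionary income = 128 − 4·11 − 6·12.5 = 9; y* = 6 + 2/3·9/12.5 = 6.48.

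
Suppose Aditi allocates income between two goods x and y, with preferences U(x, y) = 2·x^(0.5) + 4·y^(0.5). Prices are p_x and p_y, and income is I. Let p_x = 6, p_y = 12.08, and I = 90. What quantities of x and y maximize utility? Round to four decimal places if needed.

From the CES first-order condition, (1/2)·(y/x)^(0.5) = p_x/p_y.
Solve for the ratio: y/x = [2·p_x/p_y]^(2).
With the ratio pinned down, the budget gives x* = I/(p_x + p_y·(y/x)) and y* = (y/x)·x*.
Numerically y/x = 0.986799, so x* = 90/(6 + 12.08·0.986799) = 5.0222 and y* = 0.986799·5.0222 = 4.9559.

x* = 5.0222, y* = 4.9559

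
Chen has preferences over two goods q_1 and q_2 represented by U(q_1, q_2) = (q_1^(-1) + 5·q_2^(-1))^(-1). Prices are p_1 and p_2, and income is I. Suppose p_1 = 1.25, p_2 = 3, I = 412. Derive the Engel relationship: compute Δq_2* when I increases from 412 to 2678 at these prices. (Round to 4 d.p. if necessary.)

From the CES first-order condition, (1/5)·(q_2/q_1)^(2) = p_1/p_2.
Solve for the ratio: q_2/q_1 = [5·p_1/p_2]^(0.5).
Substitute q_2 = (q_2/q_1)·q_1 into the budget: q_1* = I/(p_1 + p_2·(q_2/q_1)).
Numerically q_2/q_1 = 1.443376, so q_1* = 412/(1.25 + 3·1.443376) = 73.8334 and q_2* = 1.443376·73.8334 = 106.5694.
At I' = 2678: q_2* = 692.7011. Change: 692.7011 − 106.5694 = 586.1317.

Δq_2* = 586.1317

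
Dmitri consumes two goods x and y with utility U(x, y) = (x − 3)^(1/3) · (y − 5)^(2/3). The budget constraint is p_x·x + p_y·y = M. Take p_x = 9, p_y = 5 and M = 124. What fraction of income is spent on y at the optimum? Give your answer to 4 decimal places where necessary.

Let x' = x−3, y' = y−5. MRS = (1/2)·y'/x' = p_x/p_y.
After buying the subsistence bundle (3, 5), a share 1/3 of the remaining income goes to x: x* = 3 + 1/3·(M − 3p_x − 5p_y)/p_x.
Discretionary income = 124 − 3·9 − 5·5 = 72; x* = 3 + 1/3·72/9 = 5.6667; y* = 5 + 2/3·72/5 = 14.6.
Expenditure on y: 5·14.6 = 73; share = 0.5887.

share on y = 0.5887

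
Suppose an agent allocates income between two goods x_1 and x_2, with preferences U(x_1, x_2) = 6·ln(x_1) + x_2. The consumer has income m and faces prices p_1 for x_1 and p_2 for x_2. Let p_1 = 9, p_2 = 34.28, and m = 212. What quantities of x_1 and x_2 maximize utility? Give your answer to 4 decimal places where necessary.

MU_x_1 = 6/x_1, MU_x_2 = 1. Tangency: 6/x_1 = p_1/p_2.
So x_1*(p_1,p_2) = 6·p_2/p_1, independent of income; and x_2* = (m − 6·p_2)/p_2.
At the given prices: x_1* = 6·34.28/9 = 22.8533, and x_2* = 0.1844.

x_1* = 22.8533, x_2* = 0.1844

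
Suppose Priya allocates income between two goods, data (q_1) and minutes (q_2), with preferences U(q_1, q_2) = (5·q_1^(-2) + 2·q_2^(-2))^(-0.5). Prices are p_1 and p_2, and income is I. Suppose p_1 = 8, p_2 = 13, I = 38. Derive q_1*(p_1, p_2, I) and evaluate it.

MRS = MU_q_1/MU_q_2 = (5/2)·(q_2/q_1)^(3). Set equal to p_1/p_2.
Solve for the ratio: q_2/q_1 = [(2/5)·p_1/p_2]^(1/3).
With the ratio pinned down, the budget gives q_1* = I/(p_1 + p_2·(q_2/q_1)) and q_2* = (q_2/q_1)·q_1*.
Numerically q_2/q_1 = 0.626713, so q_1* = 38/(8 + 13·0.626713) = 2.3533.

q_1* = 2.3533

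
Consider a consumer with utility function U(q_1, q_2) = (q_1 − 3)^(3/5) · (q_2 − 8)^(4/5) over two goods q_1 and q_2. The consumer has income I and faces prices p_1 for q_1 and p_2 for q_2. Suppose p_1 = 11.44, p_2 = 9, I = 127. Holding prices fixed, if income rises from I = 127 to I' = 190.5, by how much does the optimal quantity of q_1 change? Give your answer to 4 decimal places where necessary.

This is Cobb-Douglas in (q_1−3, q_2−8): tangency gives 0.6·p_2·(q_2−8) = 0.8·p_1·(q_1−3).
After buying the subsistence bundle (3, 8), a share 3/7 of the remaining income goes to q_1: q_1* = 3 + 3/7·(I − 3p_1 − 8p_2)/p_1.
Discretionary income = 127 − 3·11.44 − 8·9 = 20.68; q_1* = 3 + 3/7·20.68/11.44 = 3.7747.
At I' = 190.5: q_1* = 6.1536. Change: 6.1536 − 3.7747 = 2.3789.

Δq_1* = 2.3789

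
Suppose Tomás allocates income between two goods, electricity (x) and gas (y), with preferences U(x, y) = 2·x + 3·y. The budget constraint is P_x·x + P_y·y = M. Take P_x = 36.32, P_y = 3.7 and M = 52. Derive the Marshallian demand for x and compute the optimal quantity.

Linear utility — the consumer picks whichever good has higher MU/price: 2/36.32 = 0.0551 vs 3/3.7 = 0.8108.
y gives more utility per dollar, so spend all income on y: y* = M/P_y, x* = 0.
Numerically: x* = 0, y* = 14.0541.

x* = 0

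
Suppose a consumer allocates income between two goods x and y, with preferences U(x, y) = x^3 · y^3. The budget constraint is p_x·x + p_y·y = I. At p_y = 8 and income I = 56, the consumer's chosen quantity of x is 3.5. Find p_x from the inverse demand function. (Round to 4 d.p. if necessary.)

p_x = 8

The MRS is y/x. Set MRS = p_x/p_y.
Rearranging, p_y·y = p_x·x. Substituting into the budget gives p_x·x·(1 + 1) = I.
Demand: x*(p_x,p_y,I) = 0.5·I/p_x and y* = 0.5·I/p_y.
Set x* = 3.5 in the demand function and solve for p_x: p_x = 8.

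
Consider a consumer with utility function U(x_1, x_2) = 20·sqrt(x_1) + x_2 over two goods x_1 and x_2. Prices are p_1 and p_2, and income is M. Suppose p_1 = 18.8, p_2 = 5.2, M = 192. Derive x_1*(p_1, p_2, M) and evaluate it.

MU_x_1 = 10/√x_1, MU_x_2 = 1. Tangency: 10/√x_1 = p_1/p_2.
Solve: √x_1 = 10·p_2/p_1, so x_1*(p_1,p_2) = (10·p_2/p_1)², and x_2* = (M − p_1·x_1*)/p_2.
Plugging in: x_1* = (10·5.2/18.8)² = 7.6505.

x_1* = 7.6505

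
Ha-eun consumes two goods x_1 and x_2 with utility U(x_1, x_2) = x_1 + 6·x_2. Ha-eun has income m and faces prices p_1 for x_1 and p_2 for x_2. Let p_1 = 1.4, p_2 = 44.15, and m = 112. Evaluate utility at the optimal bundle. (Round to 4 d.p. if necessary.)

V = 80

x_1 gives more utility per dollar, so spend all income on x_1: x_1* = m/p_1, x_2* = 0.
Numerically: x_1* = 80, x_2* = 0.
Utility at the optimum: U(80, 0) = 80.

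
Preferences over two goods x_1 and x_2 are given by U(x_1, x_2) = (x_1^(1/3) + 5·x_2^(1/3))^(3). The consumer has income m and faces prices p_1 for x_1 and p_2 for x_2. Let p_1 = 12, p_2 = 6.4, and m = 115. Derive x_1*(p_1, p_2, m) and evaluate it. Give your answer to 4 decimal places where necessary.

x_1* = 0.5876

From the CES first-order condition, (1/5)·(x_2/x_1)^(2/3) = p_1/p_2.
Solve for the ratio: x_2/x_1 = [5·p_1/p_2]^(1.5).
Substitute x_2 = (x_2/x_1)·x_1 into the budget: x_1* = m/(p_1 + p_2·(x_2/x_1)).
Numerically x_2/x_1 = 28.704958, so x_1* = 115/(12 + 6.4·28.704958) = 0.5876.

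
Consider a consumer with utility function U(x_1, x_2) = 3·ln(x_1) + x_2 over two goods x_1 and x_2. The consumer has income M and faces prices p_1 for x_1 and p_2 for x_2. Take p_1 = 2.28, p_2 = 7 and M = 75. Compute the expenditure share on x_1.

MU_x_1 = 3/x_1, MU_x_2 = 1. Tangency: 3/x_1 = p_1/p_2.
So x_1*(p_1,p_2) = 3·p_2/p_1, independent of income; and x_2* = (M − 3·p_2)/p_2.
At the given prices: x_1* = 3·7/2.28 = 9.2105, and x_2* = 7.7143.
Expenditure on x_1: 2.28·9.2105 = 21; share = 0.28.

share on x_1 = 0.28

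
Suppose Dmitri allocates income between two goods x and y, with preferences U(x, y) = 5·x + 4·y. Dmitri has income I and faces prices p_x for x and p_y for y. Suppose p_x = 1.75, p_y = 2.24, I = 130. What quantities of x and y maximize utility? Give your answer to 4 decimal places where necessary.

x* = 74.2857, y* = 0

Linear utility — the consumer picks whichever good has higher MU/price: 5/1.75 = 2.8571 vs 4/2.24 = 1.7857.
x gives more utility per dollar, so spend all income on x: x* = I/p_x, y* = 0.
Numerically: x* = 74.2857, y* = 0.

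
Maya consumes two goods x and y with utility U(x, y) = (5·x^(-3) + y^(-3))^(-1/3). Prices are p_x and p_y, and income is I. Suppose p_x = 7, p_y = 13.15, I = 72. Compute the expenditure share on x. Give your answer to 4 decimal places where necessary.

MRS = MU_x/MU_y = 5·(y/x)^(4). Set equal to p_x/p_y.
Hence y/x = ((1/5)·p_x/p_y)^(1/(4)), i.e. raised to the 0.25 power.
With the ratio pinned down, the budget gives x* = I/(p_x + p_y·(y/x)) and y* = (y/x)·x*.
Numerically y/x = 0.571216, so x* = 72/(7 + 13.15·0.571216) = 4.9616 and y* = 0.571216·4.9616 = 2.8341.
Expenditure on x: 7·4.9616 = 34.7311; share = 0.4824.

share on x = 0.4824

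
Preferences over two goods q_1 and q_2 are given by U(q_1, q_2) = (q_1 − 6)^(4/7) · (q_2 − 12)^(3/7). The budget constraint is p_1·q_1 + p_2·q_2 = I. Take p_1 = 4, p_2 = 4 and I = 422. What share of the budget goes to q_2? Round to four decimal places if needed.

This is Cobb-Douglas in (q_1−6, q_2−12): tangency gives 4/7·p_2·(q_2−12) = 3/7·p_1·(q_1−6).
Substituting into the budget: q_1* = 6 + 4/7·(I − 6·p_1 − 12·p_2)/p_1, and q_2* = 12 + 3/7·(…)/p_2.
Discretionary income = 422 − 6·4 − 12·4 = 350; q_1* = 6 + 4/7·350/4 = 56; q_2* = 12 + 3/7·350/4 = 49.5.
Expenditure on q_2: 4·49.5 = 198; share = 0.4692.

share on q_2 = 0.4692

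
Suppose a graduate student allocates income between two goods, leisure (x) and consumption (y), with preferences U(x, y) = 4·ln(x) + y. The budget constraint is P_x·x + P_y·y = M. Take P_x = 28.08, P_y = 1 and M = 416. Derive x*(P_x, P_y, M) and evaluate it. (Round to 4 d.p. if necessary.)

x* = 0.1425

So x*(P_x,P_y) = 4·P_y/P_x, independent of income; and y* = (M − 4·P_y)/P_y.
At the given prices: x* = 4·1/28.08 = 0.1425.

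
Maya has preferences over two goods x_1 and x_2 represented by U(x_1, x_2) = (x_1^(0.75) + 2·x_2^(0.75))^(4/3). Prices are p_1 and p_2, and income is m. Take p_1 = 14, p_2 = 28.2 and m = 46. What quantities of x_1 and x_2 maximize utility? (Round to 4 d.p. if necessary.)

MU_x_1 ∝ x_1^(-0.25), MU_x_2 ∝ 2·x_2^(-0.25), so MRS = (1/2)·(x_2/x_1)^(0.25) = p_1/p_2.
Hence x_2/x_1 = (2·p_1/p_2)^(1/(0.25)), i.e. raised to the 4 power.
Substitute x_2 = (x_2/x_1)·x_1 into the budget: x_1* = m/(p_1 + p_2·(x_2/x_1)).
Numerically x_2/x_1 = 0.971932, so x_1* = 46/(14 + 28.2·0.971932) = 1.1109 and x_2* = 0.971932·1.1109 = 1.0797.

x_1* = 1.1109, x_2* = 1.0797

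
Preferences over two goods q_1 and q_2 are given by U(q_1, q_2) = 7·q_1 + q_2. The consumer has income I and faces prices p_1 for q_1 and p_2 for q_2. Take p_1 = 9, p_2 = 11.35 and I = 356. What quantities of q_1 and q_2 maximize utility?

Perfect substitutes: compare marginal utility per dollar. 7/p_1 vs 1/p_2 → 0.7778 vs 0.0881.
q_1 gives more utility per dollar, so spend all income on q_1: q_1* = I/p_1, q_2* = 0.
Numerically: q_1* = 39.5556, q_2* = 0.

q_1* = 39.5556, q_2* = 0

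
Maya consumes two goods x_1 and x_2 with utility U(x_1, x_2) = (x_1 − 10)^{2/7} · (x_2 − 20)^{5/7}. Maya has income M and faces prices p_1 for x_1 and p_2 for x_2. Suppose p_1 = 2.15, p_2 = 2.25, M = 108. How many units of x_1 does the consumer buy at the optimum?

x_1* = 15.515

MRS = (2/5)·(x_2−20)/(x_1−10). Tangency with p_1/p_2 gives x_2−20 = (5/2)·(p_1/p_2)·(x_1−10).
After buying the subsistence bundle (10, 20), a share 2/7 of the remaining income goes to x_1: x_1* = 10 + 2/7·(M − 10p_1 − 20p_2)/p_1.
Discretionary income = 108 − 10·2.15 − 20·2.25 = 41.5; x_1* = 10 + 2/7·41.5/2.15 = 15.515.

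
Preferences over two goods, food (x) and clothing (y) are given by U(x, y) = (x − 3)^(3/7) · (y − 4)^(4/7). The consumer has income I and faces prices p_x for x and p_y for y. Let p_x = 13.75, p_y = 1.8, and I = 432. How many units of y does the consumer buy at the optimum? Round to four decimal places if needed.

MRS = (3/4)·(y−4)/(x−3). Tangency with p_x/p_y gives y−4 = (4/3)·(p_x/p_y)·(x−3).
Substituting into the budget: x* = 3 + 3/7·(I − 3·p_x − 4·p_y)/p_x, and y* = 4 + 4/7·(…)/p_y.
Discretionary income = 432 − 3·13.75 − 4·1.8 = 383.55; y* = 4 + 4/7·383.55/1.8 = 125.7619.

y* = 125.7619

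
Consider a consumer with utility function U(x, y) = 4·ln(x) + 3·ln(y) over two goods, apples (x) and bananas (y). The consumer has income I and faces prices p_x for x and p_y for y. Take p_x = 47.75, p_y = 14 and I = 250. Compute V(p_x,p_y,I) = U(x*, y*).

V = 10.4888

MU_x/MU_y = (4·y)/(3·x); tangency sets this equal to p_x/p_y.
So 4·p_y·y = 3·p_x·x; combined with the budget, a share 4/7 of income goes to x.
Demand: x*(p_x,p_y,I) = 4/7·I/p_x and y* = 3/7·I/p_y.
At p_x=47.75, p_y=14, I=250: x* = 4/7·250/47.75 = 2.9918, y* = 7.6531.
Utility at the optimum: U(2.9918, 7.6531) = 10.4888.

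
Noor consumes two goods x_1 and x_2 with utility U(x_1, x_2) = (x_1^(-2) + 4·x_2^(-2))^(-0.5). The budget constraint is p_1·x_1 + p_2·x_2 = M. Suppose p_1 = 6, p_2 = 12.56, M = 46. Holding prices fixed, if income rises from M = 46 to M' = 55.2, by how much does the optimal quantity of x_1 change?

Δx_1* = 0.4262

MU_x_1 ∝ x_1^(-3), MU_x_2 ∝ 4·x_2^(-3), so MRS = (1/4)·(x_2/x_1)^(3) = p_1/p_2.
Solve for the ratio: x_2/x_1 = [4·p_1/p_2]^(1/3).
With the ratio pinned down, the budget gives x_1* = M/(p_1 + p_2·(x_2/x_1)) and x_2* = (x_2/x_1)·x_1*.
Numerically x_2/x_1 = 1.240911, so x_1* = 46/(6 + 12.56·1.240911) = 2.131.
At M' = 55.2: x_1* = 2.5572. Change: 2.5572 − 2.131 = 0.4262.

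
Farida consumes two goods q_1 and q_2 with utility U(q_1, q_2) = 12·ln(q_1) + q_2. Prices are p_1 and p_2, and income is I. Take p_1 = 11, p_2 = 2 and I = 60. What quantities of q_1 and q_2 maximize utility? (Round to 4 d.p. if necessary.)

q_1* = 2.1818, q_2* = 18

At the given prices: q_1* = 12·2/11 = 2.1818, and q_2* = 18.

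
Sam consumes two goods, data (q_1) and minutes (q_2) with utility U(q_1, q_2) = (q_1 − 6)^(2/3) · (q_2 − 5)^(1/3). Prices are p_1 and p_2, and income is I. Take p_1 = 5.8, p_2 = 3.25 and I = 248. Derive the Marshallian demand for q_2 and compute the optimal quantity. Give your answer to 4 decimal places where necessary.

Let q_1' = q_1−6, q_2' = q_2−5. MRS = 2·q_2'/q_1' = p_1/p_2.
Substituting into the budget: q_1* = 6 + 2/3·(I − 6·p_1 − 5·p_2)/p_1, and q_2* = 5 + 1/3·(…)/p_2.
Discretionary income = 248 − 6·5.8 − 5·3.25 = 196.95; q_2* = 5 + 1/3·196.95/3.25 = 25.2.

q_2* = 25.2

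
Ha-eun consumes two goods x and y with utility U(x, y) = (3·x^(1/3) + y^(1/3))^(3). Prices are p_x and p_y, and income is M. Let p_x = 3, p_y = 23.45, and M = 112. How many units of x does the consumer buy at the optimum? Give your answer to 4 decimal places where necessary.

x* = 34.929

From the CES first-order condition, 3·(y/x)^(2/3) = p_x/p_y.
Hence y/x = ((1/3)·p_x/p_y)^(1/(2/3)), i.e. raised to the 1.5 power.
Substitute y = (y/x)·x into the budget: x* = M/(p_x + p_y·(y/x)).
Numerically y/x = 0.008806, so x* = 112/(3 + 23.45·0.008806) = 34.929.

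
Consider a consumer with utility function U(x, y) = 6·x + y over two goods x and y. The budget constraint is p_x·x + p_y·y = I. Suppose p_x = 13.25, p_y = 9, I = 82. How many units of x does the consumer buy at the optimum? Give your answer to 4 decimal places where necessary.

Linear utility — the consumer picks whichever good has higher MU/price: 6/13.25 = 0.4528 vs 1/9 = 0.1111.
x gives more utility per dollar, so spend all income on x: x* = I/p_x, y* = 0.
Numerically: x* = 6.1887, y* = 0.

x* = 6.1887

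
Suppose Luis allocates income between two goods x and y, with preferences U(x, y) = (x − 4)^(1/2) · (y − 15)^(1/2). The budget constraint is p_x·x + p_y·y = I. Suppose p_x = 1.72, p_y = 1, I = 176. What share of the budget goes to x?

Substituting into the budget: x* = 4 + 0.5·(I − 4·p_x − 15·p_y)/p_x, and y* = 15 + 0.5·(…)/p_y.
Discretionary income = 176 − 4·1.72 − 15·1 = 154.12; x* = 4 + 0.5·154.12/1.72 = 48.8023; y* = 15 + 0.5·154.12/1 = 92.06.
Expenditure on x: 1.72·48.8023 = 83.94; share = 0.4769.

share on x = 0.4769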